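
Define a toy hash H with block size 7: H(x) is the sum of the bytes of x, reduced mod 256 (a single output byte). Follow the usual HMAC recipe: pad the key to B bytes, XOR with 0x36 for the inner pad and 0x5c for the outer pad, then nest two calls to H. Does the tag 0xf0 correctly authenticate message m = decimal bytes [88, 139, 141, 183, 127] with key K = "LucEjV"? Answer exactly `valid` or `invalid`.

Key "LucEjV" = 4c 75 63 45 6a 56 is 6 bytes ≤ B = 7; zero-pad to 7 bytes: K' = 4c 75 63 45 6a 56 00.
K' ⊕ ipad = 7a 43 55 73 5c 60 36; K' ⊕ opad = 10 29 3f 19 36 0a 5c.
Inner hash: sum = 122+67+85+115+92+96+54+88+139+141+183+127 = 1309; mod 256 = 29 → 1d.
Outer hash (recomputed tag): sum = 16+41+63+25+54+10+92+29 = 330; mod 256 = 74 → 4a.
Recomputed tag = 4a; claimed = f0 → mismatch.

invalid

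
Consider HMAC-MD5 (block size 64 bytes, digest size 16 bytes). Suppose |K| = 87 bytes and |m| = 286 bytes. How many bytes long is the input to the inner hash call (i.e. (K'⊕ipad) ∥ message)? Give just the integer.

Key is 87 > 64 bytes, so it is hashed to 16 bytes then zero-padded to 64: |K'| = 64.
Inner input = (K'⊕ipad) ∥ m → 64 + 286 = 350 bytes.

350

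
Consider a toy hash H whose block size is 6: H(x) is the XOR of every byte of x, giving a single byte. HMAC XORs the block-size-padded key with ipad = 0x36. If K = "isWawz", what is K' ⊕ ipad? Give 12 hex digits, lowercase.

5f456157414c

Key "isWawz" = 69 73 57 61 77 7a is exactly B = 6 bytes: K' = 69 73 57 61 77 7a.
XOR each byte with 0x36: 69⊕36=5f, 73⊕36=45, 57⊕36=61, 61⊕36=57, 77⊕36=41, 7a⊕36=4c.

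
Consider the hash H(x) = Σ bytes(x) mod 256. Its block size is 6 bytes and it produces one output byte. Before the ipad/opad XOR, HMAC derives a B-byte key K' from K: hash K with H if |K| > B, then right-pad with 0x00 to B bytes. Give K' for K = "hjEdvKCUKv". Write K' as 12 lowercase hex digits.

|K| = 10 > B = 6, so first hash the key.
H(K): sum = 104+106+69+100+118+75+67+85+75+118 = 917; mod 256 = 149 → 95.
Zero-pad H(K) = 95 to 6 bytes: K' = 95 00 00 00 00 00.

950000000000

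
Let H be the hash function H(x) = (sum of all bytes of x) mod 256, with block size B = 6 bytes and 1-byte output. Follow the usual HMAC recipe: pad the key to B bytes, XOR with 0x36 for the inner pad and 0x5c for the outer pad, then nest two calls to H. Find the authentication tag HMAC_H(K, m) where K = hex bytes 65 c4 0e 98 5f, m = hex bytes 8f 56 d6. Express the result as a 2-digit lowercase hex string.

cb

Key hex bytes 65 c4 0e 98 5f is 5 bytes ≤ B = 6; zero-pad to 6 bytes: K' = 65 c4 0e 98 5f 00.
K' ⊕ ipad = 53 f2 38 ae 69 36.  K' ⊕ opad = 39 98 52 c4 03 5c.
Inner input = (K'⊕ipad) ∥ m = 53 f2 38 ae 69 36 ∥ 8f 56 d6.
Inner hash: sum = 83+242+56+174+105+54+143+86+214 = 1157; mod 256 = 133 → 85.
Outer input = (K'⊕opad) ∥ inner = 39 98 52 c4 03 5c ∥ 85.
Outer hash (tag): sum = 57+152+82+196+3+92+133 = 715; mod 256 = 203 → cb.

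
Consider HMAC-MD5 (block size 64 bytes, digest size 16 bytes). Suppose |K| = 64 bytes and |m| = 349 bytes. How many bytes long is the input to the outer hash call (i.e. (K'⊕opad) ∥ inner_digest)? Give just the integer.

Key is 64 ≤ 64 bytes, zero-padded: |K'| = 64.
Outer input = (K'⊕opad) ∥ H(inner) → 64 + 16 = 80 bytes.

80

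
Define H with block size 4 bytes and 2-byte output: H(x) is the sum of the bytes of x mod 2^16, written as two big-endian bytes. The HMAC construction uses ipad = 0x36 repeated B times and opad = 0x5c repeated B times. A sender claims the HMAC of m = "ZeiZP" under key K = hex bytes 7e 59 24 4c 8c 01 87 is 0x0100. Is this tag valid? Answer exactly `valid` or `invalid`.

invalid

Key hex bytes 7e 59 24 4c 8c 01 87 is 7 bytes > B = 4, so hash it first: H(key) = 02 5b, then zero-pad to 4 bytes: K' = 02 5b 00 00.
K' ⊕ ipad = 34 6d 36 36; K' ⊕ opad = 5e 07 5c 5c.
Inner hash: sum = 52+109+54+54+90+101+105+90+80 = 735 → 02 df.
Outer hash (recomputed tag): sum = 94+7+92+92+2+223 = 510 → 01 fe.
Recomputed tag = 01fe; claimed = 0100 → mismatch.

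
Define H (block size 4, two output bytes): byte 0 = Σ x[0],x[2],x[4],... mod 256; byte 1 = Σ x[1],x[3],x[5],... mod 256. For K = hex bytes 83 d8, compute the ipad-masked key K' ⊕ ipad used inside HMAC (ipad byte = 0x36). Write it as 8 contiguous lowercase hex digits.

b5ee3636

Key hex bytes 83 d8 is 2 bytes ≤ B = 4; zero-pad to 4 bytes: K' = 83 d8 00 00.
XOR each byte with 0x36: 83⊕36=b5, d8⊕36=ee, 00⊕36=36, 00⊕36=36.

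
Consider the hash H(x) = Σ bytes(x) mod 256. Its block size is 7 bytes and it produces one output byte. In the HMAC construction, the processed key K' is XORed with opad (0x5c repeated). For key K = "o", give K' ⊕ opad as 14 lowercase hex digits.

335c5c5c5c5c5c

Key "o" = 6f is 1 byte ≤ B = 7; zero-pad to 7 bytes: K' = 6f 00 00 00 00 00 00.
XOR each byte with 0x5c: 6f⊕5c=33, 00⊕5c=5c, 00⊕5c=5c, 00⊕5c=5c, 00⊕5c=5c, 00⊕5c=5c, 00⊕5c=5c.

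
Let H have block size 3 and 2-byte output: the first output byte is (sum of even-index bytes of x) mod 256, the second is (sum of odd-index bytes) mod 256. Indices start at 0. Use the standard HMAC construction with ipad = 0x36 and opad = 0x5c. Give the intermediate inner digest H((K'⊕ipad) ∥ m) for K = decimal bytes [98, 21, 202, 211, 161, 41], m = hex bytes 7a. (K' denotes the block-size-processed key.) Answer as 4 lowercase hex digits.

31a1

Key decimal bytes [98, 21, 202, 211, 161, 41] = 62 15 ca d3 a1 29 is 6 bytes > B = 3, so hash it first: H(key) = cd 11, then zero-pad to 3 bytes: K' = cd 11 00.
K' ⊕ ipad = fb 27 36.
Inner input = fb 27 36 ∥ 7a.
Inner hash: even-index sum = 305 mod 256 = 49; odd-index sum = 161 mod 256 = 161 → 31 a1.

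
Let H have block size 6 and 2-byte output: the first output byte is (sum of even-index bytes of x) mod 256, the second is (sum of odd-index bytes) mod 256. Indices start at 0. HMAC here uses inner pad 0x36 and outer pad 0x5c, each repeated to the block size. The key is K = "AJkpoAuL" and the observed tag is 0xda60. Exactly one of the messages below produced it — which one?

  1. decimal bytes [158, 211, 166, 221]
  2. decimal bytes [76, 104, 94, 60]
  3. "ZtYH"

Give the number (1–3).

Key "AJkpoAuL" = 41 4a 6b 70 6f 41 75 4c is 8 bytes > B = 6, so hash it first: H(key) = 90 47, then zero-pad to 6 bytes: K' = 90 47 00 00 00 00.
K' ⊕ ipad = a6 71 36 36 36 36; K' ⊕ opad = cc 1b 5c 5c 5c 5c.
m1: inner = H(a6 71 36 36 36 36 9e d3 a6 dd) = 56 8d; tag = H(cc 1b 5c 5c 5c 5c 56 8d) = da60 ← matches
m2: inner = H(a6 71 36 36 36 36 4c 68 5e 3c) = bc 81; tag = H(cc 1b 5c 5c 5c 5c bc 81) = 4054
m3: inner = H(a6 71 36 36 36 36 5a 74 59 48) = c5 99; tag = H(cc 1b 5c 5c 5c 5c c5 99) = 496c

1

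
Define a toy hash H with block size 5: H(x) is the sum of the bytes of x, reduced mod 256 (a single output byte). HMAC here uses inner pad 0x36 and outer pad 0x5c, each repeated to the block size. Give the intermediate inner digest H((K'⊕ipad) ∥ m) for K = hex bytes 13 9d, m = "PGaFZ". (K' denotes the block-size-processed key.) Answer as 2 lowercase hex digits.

Key hex bytes 13 9d is 2 bytes ≤ B = 5; zero-pad to 5 bytes: K' = 13 9d 00 00 00.
K' ⊕ ipad = 25 ab 36 36 36.
Inner input = 25 ab 36 36 36 ∥ 50 47 61 46 5a.
Inner hash: sum = 37+171+54+54+54+80+71+97+70+90 = 778; mod 256 = 10 → 0a.

0a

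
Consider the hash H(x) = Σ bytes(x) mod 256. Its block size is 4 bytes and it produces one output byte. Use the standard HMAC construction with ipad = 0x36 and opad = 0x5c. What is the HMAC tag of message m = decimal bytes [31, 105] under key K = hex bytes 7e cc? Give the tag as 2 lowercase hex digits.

Key hex bytes 7e cc is 2 bytes ≤ B = 4; zero-pad to 4 bytes: K' = 7e cc 00 00.
K' ⊕ ipad = 48 fa 36 36.  K' ⊕ opad = 22 90 5c 5c.
Inner input = (K'⊕ipad) ∥ m = 48 fa 36 36 ∥ 1f 69.
Inner hash: sum = 72+250+54+54+31+105 = 566; mod 256 = 54 → 36.
Outer input = (K'⊕opad) ∥ inner = 22 90 5c 5c ∥ 36.
Outer hash (tag): sum = 34+144+92+92+54 = 416; mod 256 = 160 → a0.

a0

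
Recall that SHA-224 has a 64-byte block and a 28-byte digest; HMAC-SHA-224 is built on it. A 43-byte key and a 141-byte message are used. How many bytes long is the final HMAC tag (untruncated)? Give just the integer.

The tag is one SHA-224 digest: 28 bytes.

28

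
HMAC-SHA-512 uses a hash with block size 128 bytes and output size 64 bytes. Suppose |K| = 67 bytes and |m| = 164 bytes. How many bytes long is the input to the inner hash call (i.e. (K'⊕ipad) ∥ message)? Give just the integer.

Key is 67 ≤ 128 bytes, zero-padded: |K'| = 128.
Inner input = (K'⊕ipad) ∥ m → 128 + 164 = 292 bytes.

292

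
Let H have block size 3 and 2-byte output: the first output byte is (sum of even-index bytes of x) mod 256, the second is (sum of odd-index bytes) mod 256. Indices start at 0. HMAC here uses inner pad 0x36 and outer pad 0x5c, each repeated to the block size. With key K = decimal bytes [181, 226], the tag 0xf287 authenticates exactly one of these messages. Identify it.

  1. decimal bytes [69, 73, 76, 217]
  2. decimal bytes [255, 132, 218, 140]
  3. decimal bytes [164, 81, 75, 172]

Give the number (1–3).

2

Key decimal bytes [181, 226] = b5 e2 is 2 bytes ≤ B = 3; zero-pad to 3 bytes: K' = b5 e2 00.
K' ⊕ ipad = 83 d4 36; K' ⊕ opad = e9 be 5c.
m1: inner = H(83 d4 36 45 49 4c d9) = db 65; tag = H(e9 be 5c db 65) = aa99
m2: inner = H(83 d4 36 ff 84 da 8c) = c9 ad; tag = H(e9 be 5c c9 ad) = f287 ← matches
m3: inner = H(83 d4 36 a4 51 4b ac) = b6 c3; tag = H(e9 be 5c b6 c3) = 0874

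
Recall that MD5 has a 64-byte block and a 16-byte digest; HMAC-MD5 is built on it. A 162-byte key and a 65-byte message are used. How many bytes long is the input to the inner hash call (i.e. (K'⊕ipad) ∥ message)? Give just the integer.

129

Key is 162 > 64 bytes, so it is hashed to 16 bytes then zero-padded to 64: |K'| = 64.
Inner input = (K'⊕ipad) ∥ m → 64 + 65 = 129 bytes.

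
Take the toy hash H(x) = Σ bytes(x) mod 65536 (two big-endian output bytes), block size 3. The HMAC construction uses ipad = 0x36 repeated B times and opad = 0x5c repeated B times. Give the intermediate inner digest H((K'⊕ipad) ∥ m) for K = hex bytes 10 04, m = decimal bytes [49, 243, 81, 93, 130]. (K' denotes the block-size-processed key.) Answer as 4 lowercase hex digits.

Key hex bytes 10 04 is 2 bytes ≤ B = 3; zero-pad to 3 bytes: K' = 10 04 00.
K' ⊕ ipad = 26 32 36.
Inner input = 26 32 36 ∥ 31 f3 51 5d 82.
Inner hash: sum = 38+50+54+49+243+81+93+130 = 738 → 02 e2.

02e2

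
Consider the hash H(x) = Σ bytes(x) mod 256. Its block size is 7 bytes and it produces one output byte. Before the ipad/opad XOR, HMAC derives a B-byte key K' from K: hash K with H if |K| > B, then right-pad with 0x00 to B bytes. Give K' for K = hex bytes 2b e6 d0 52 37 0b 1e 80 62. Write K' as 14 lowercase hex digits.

|K| = 9 > B = 7, so first hash the key.
H(K): sum = 43+230+208+82+55+11+30+128+98 = 885; mod 256 = 117 → 75.
Zero-pad H(K) = 75 to 7 bytes: K' = 75 00 00 00 00 00 00.

75000000000000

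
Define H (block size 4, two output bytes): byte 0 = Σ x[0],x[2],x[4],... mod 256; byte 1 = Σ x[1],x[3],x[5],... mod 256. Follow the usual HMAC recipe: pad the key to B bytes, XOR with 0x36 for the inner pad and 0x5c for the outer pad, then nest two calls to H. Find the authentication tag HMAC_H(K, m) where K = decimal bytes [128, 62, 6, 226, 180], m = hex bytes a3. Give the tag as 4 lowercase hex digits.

Key decimal bytes [128, 62, 6, 226, 180] = 80 3e 06 e2 b4 is 5 bytes > B = 4, so hash it first: H(key) = 3a 20, then zero-pad to 4 bytes: K' = 3a 20 00 00.
K' ⊕ ipad = 0c 16 36 36.  K' ⊕ opad = 66 7c 5c 5c.
Inner input = (K'⊕ipad) ∥ m = 0c 16 36 36 ∥ a3.
Inner hash: even-index sum = 229 mod 256 = 229; odd-index sum = 76 mod 256 = 76 → e5 4c.
Outer input = (K'⊕opad) ∥ inner = 66 7c 5c 5c ∥ e5 4c.
Outer hash (tag): even-index sum = 423 mod 256 = 167; odd-index sum = 292 mod 256 = 36 → a7 24.

a724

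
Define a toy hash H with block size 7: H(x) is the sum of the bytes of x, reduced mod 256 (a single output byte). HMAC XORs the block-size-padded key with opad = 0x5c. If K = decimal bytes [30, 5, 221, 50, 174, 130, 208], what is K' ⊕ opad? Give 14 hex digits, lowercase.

Key decimal bytes [30, 5, 221, 50, 174, 130, 208] = 1e 05 dd 32 ae 82 d0 is exactly B = 7 bytes: K' = 1e 05 dd 32 ae 82 d0.
XOR each byte with 0x5c: 1e⊕5c=42, 05⊕5c=59, dd⊕5c=81, 32⊕5c=6e, ae⊕5c=f2, 82⊕5c=de, d0⊕5c=8c.

4259816ef2de8c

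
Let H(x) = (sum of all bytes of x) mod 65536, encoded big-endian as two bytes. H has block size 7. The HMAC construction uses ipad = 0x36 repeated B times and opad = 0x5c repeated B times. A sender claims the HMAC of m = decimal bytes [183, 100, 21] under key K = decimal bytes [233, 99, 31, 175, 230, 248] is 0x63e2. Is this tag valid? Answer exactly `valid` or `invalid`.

invalid

Key decimal bytes [233, 99, 31, 175, 230, 248] = e9 63 1f af e6 f8 is 6 bytes ≤ B = 7; zero-pad to 7 bytes: K' = e9 63 1f af e6 f8 00.
K' ⊕ ipad = df 55 29 99 d0 ce 36; K' ⊕ opad = b5 3f 43 f3 ba a4 5c.
Inner hash: sum = 223+85+41+153+208+206+54+183+100+21 = 1274 → 04 fa.
Outer hash (recomputed tag): sum = 181+63+67+243+186+164+92+4+250 = 1250 → 04 e2.
Recomputed tag = 04e2; claimed = 63e2 → mismatch.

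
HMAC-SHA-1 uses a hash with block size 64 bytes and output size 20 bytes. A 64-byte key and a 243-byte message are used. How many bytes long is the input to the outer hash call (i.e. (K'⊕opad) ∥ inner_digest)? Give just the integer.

84

Key is 64 ≤ 64 bytes, zero-padded: |K'| = 64.
Outer input = (K'⊕opad) ∥ H(inner) → 64 + 20 = 84 bytes.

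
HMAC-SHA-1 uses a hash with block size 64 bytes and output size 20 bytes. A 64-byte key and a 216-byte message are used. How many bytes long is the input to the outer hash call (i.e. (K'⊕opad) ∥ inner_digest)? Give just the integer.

84

Key is 64 ≤ 64 bytes, zero-padded: |K'| = 64.
Outer input = (K'⊕opad) ∥ H(inner) → 64 + 20 = 84 bytes.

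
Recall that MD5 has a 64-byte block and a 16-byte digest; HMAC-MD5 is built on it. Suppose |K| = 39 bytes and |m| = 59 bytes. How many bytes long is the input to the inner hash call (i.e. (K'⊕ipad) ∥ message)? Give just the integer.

Key is 39 ≤ 64 bytes, zero-padded: |K'| = 64.
Inner input = (K'⊕ipad) ∥ m → 64 + 59 = 123 bytes.

123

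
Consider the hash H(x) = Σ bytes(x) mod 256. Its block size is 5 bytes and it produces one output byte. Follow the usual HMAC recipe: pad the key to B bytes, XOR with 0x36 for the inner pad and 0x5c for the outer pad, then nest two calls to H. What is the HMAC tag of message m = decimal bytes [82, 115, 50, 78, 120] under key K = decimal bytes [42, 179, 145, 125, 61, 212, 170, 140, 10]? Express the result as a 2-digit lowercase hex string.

6f

Key decimal bytes [42, 179, 145, 125, 61, 212, 170, 140, 10] = 2a b3 91 7d 3d d4 aa 8c 0a is 9 bytes > B = 5, so hash it first: H(key) = 3c, then zero-pad to 5 bytes: K' = 3c 00 00 00 00.
K' ⊕ ipad = 0a 36 36 36 36.  K' ⊕ opad = 60 5c 5c 5c 5c.
Inner input = (K'⊕ipad) ∥ m = 0a 36 36 36 36 ∥ 52 73 32 4e 78.
Inner hash: sum = 10+54+54+54+54+82+115+50+78+120 = 671; mod 256 = 159 → 9f.
Outer input = (K'⊕opad) ∥ inner = 60 5c 5c 5c 5c ∥ 9f.
Outer hash (tag): sum = 96+92+92+92+92+159 = 623; mod 256 = 111 → 6f.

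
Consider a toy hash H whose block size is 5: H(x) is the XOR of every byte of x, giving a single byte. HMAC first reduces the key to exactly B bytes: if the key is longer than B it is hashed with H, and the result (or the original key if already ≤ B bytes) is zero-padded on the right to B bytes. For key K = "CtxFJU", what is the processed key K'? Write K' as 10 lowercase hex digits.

|K| = 6 > B = 5, so first hash the key.
H(K): XOR 43⊕74⊕78⊕46⊕4a⊕55 = 16.
Zero-pad H(K) = 16 to 5 bytes: K' = 16 00 00 00 00.

1600000000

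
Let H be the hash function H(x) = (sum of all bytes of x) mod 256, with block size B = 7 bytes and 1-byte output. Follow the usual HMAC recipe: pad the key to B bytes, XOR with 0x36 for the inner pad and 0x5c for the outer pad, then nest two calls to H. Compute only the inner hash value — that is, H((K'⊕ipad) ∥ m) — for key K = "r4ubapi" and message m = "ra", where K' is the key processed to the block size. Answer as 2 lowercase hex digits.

ac

Key "r4ubapi" = 72 34 75 62 61 70 69 is exactly B = 7 bytes: K' = 72 34 75 62 61 70 69.
K' ⊕ ipad = 44 02 43 54 57 46 5f.
Inner input = 44 02 43 54 57 46 5f ∥ 72 61.
Inner hash: sum = 68+2+67+84+87+70+95+114+97 = 684; mod 256 = 172 → ac.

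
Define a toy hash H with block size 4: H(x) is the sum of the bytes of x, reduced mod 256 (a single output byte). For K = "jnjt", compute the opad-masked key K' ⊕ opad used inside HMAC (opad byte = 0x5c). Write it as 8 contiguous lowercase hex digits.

36323628

Key "jnjt" = 6a 6e 6a 74 is exactly B = 4 bytes: K' = 6a 6e 6a 74.
XOR each byte with 0x5c: 6a⊕5c=36, 6e⊕5c=32, 6a⊕5c=36, 74⊕5c=28.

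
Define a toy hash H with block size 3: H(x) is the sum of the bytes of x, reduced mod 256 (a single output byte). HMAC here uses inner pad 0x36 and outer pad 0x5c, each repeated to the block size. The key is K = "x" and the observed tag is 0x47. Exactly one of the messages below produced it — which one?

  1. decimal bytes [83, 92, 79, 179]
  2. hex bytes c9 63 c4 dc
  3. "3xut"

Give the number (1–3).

Key "x" = 78 is 1 byte ≤ B = 3; zero-pad to 3 bytes: K' = 78 00 00.
K' ⊕ ipad = 4e 36 36; K' ⊕ opad = 24 5c 5c.
m1: inner = H(4e 36 36 53 5c 4f b3) = 6b; tag = H(24 5c 5c 6b) = 47 ← matches
m2: inner = H(4e 36 36 c9 63 c4 dc) = 86; tag = H(24 5c 5c 86) = 62
m3: inner = H(4e 36 36 33 78 75 74) = 4e; tag = H(24 5c 5c 4e) = 2a

1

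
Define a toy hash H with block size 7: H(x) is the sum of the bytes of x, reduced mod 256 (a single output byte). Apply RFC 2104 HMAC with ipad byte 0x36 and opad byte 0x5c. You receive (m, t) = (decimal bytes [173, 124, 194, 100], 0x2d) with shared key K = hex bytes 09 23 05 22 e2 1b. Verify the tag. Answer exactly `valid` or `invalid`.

valid

Key hex bytes 09 23 05 22 e2 1b is 6 bytes ≤ B = 7; zero-pad to 7 bytes: K' = 09 23 05 22 e2 1b 00.
K' ⊕ ipad = 3f 15 33 14 d4 2d 36; K' ⊕ opad = 55 7f 59 7e be 47 5c.
Inner hash: sum = 63+21+51+20+212+45+54+173+124+194+100 = 1057; mod 256 = 33 → 21.
Outer hash (recomputed tag): sum = 85+127+89+126+190+71+92+33 = 813; mod 256 = 45 → 2d.
Recomputed tag = 2d; claimed = 2d → match.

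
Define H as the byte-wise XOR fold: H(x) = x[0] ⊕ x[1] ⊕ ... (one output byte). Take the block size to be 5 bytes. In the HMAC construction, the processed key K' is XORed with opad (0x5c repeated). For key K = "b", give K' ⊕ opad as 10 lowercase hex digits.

Key "b" = 62 is 1 byte ≤ B = 5; zero-pad to 5 bytes: K' = 62 00 00 00 00.
XOR each byte with 0x5c: 62⊕5c=3e, 00⊕5c=5c, 00⊕5c=5c, 00⊕5c=5c, 00⊕5c=5c.

3e5c5c5c5c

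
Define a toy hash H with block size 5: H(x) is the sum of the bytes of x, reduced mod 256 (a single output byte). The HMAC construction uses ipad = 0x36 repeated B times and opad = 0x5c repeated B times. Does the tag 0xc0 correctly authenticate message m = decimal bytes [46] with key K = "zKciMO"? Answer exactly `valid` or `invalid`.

invalid

Key "zKciMO" = 7a 4b 63 69 4d 4f is 6 bytes > B = 5, so hash it first: H(key) = 2d, then zero-pad to 5 bytes: K' = 2d 00 00 00 00.
K' ⊕ ipad = 1b 36 36 36 36; K' ⊕ opad = 71 5c 5c 5c 5c.
Inner hash: sum = 27+54+54+54+54+46 = 289; mod 256 = 33 → 21.
Outer hash (recomputed tag): sum = 113+92+92+92+92+33 = 514; mod 256 = 2 → 02.
Recomputed tag = 02; claimed = c0 → mismatch.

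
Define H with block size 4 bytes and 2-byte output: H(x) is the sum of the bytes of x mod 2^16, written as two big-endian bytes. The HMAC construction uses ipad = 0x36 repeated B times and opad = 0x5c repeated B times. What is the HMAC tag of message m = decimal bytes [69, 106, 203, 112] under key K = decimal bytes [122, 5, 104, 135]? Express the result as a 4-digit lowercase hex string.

Key decimal bytes [122, 5, 104, 135] = 7a 05 68 87 is exactly B = 4 bytes: K' = 7a 05 68 87.
K' ⊕ ipad = 4c 33 5e b1.  K' ⊕ opad = 26 59 34 db.
Inner input = (K'⊕ipad) ∥ m = 4c 33 5e b1 ∥ 45 6a cb 70.
Inner hash: sum = 76+51+94+177+69+106+203+112 = 888 → 03 78.
Outer input = (K'⊕opad) ∥ inner = 26 59 34 db ∥ 03 78.
Outer hash (tag): sum = 38+89+52+219+3+120 = 521 → 02 09.

0209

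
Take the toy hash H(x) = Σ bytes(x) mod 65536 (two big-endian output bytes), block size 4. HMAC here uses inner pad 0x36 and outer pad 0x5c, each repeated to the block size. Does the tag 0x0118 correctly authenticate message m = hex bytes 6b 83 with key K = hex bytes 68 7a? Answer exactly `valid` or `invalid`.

valid

Key hex bytes 68 7a is 2 bytes ≤ B = 4; zero-pad to 4 bytes: K' = 68 7a 00 00.
K' ⊕ ipad = 5e 4c 36 36; K' ⊕ opad = 34 26 5c 5c.
Inner hash: sum = 94+76+54+54+107+131 = 516 → 02 04.
Outer hash (recomputed tag): sum = 52+38+92+92+2+4 = 280 → 01 18.
Recomputed tag = 0118; claimed = 0118 → match.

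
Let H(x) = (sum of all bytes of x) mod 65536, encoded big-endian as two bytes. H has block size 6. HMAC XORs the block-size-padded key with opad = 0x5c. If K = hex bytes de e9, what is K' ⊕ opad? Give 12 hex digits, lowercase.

82b55c5c5c5c

Key hex bytes de e9 is 2 bytes ≤ B = 6; zero-pad to 6 bytes: K' = de e9 00 00 00 00.
XOR each byte with 0x5c: de⊕5c=82, e9⊕5c=b5, 00⊕5c=5c, 00⊕5c=5c, 00⊕5c=5c, 00⊕5c=5c.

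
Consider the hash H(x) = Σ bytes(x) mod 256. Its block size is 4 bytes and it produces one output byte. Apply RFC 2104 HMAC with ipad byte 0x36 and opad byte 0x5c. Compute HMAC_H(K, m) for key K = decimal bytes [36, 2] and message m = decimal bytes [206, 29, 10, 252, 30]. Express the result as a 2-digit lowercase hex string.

4f

Key decimal bytes [36, 2] = 24 02 is 2 bytes ≤ B = 4; zero-pad to 4 bytes: K' = 24 02 00 00.
K' ⊕ ipad = 12 34 36 36.  K' ⊕ opad = 78 5e 5c 5c.
Inner input = (K'⊕ipad) ∥ m = 12 34 36 36 ∥ ce 1d 0a fc 1e.
Inner hash: sum = 18+52+54+54+206+29+10+252+30 = 705; mod 256 = 193 → c1.
Outer input = (K'⊕opad) ∥ inner = 78 5e 5c 5c ∥ c1.
Outer hash (tag): sum = 120+94+92+92+193 = 591; mod 256 = 79 → 4f.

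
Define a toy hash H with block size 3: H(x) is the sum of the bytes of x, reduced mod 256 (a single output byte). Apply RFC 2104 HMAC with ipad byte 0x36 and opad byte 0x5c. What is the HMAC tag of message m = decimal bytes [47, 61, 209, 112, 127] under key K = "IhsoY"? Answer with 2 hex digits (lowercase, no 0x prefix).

Key "IhsoY" = 49 68 73 6f 59 is 5 bytes > B = 3, so hash it first: H(key) = ec, then zero-pad to 3 bytes: K' = ec 00 00.
K' ⊕ ipad = da 36 36.  K' ⊕ opad = b0 5c 5c.
Inner input = (K'⊕ipad) ∥ m = da 36 36 ∥ 2f 3d d1 70 7f.
Inner hash: sum = 218+54+54+47+61+209+112+127 = 882; mod 256 = 114 → 72.
Outer input = (K'⊕opad) ∥ inner = b0 5c 5c ∥ 72.
Outer hash (tag): sum = 176+92+92+114 = 474; mod 256 = 218 → da.

da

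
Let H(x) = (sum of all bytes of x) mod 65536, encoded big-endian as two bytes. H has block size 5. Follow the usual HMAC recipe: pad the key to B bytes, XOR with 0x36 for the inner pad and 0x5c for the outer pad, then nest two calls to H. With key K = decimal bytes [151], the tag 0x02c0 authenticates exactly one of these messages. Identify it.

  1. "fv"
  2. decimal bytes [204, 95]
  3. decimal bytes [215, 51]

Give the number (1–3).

Key decimal bytes [151] = 97 is 1 byte ≤ B = 5; zero-pad to 5 bytes: K' = 97 00 00 00 00.
K' ⊕ ipad = a1 36 36 36 36; K' ⊕ opad = cb 5c 5c 5c 5c.
m1: inner = H(a1 36 36 36 36 66 76) = 02 55; tag = H(cb 5c 5c 5c 5c 02 55) = 0292
m2: inner = H(a1 36 36 36 36 cc 5f) = 02 a4; tag = H(cb 5c 5c 5c 5c 02 a4) = 02e1
m3: inner = H(a1 36 36 36 36 d7 33) = 02 83; tag = H(cb 5c 5c 5c 5c 02 83) = 02c0 ← matches

3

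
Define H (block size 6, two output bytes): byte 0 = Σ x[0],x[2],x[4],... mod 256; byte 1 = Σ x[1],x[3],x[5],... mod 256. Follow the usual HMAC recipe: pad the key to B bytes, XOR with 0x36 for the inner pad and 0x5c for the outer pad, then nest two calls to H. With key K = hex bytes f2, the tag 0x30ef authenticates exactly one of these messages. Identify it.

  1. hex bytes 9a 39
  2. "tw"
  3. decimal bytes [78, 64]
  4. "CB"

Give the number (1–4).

1

Key hex bytes f2 is 1 byte ≤ B = 6; zero-pad to 6 bytes: K' = f2 00 00 00 00 00.
K' ⊕ ipad = c4 36 36 36 36 36; K' ⊕ opad = ae 5c 5c 5c 5c 5c.
m1: inner = H(c4 36 36 36 36 36 9a 39) = ca db; tag = H(ae 5c 5c 5c 5c 5c ca db) = 30ef ← matches
m2: inner = H(c4 36 36 36 36 36 74 77) = a4 19; tag = H(ae 5c 5c 5c 5c 5c a4 19) = 0a2d
m3: inner = H(c4 36 36 36 36 36 4e 40) = 7e e2; tag = H(ae 5c 5c 5c 5c 5c 7e e2) = e4f6
m4: inner = H(c4 36 36 36 36 36 43 42) = 73 e4; tag = H(ae 5c 5c 5c 5c 5c 73 e4) = d9f8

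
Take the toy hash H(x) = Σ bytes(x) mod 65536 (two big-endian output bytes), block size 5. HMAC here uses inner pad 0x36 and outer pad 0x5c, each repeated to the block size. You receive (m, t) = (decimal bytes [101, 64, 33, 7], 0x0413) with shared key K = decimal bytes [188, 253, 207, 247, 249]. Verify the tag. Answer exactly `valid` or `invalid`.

Key decimal bytes [188, 253, 207, 247, 249] = bc fd cf f7 f9 is exactly B = 5 bytes: K' = bc fd cf f7 f9.
K' ⊕ ipad = 8a cb f9 c1 cf; K' ⊕ opad = e0 a1 93 ab a5.
Inner hash: sum = 138+203+249+193+207+101+64+33+7 = 1195 → 04 ab.
Outer hash (recomputed tag): sum = 224+161+147+171+165+4+171 = 1043 → 04 13.
Recomputed tag = 0413; claimed = 0413 → match.

valid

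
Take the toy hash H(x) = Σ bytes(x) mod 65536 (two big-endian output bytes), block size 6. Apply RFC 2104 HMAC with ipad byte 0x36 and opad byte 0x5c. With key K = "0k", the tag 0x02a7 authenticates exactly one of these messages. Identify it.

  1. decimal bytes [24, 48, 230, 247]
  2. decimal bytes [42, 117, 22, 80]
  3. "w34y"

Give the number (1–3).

3

Key "0k" = 30 6b is 2 bytes ≤ B = 6; zero-pad to 6 bytes: K' = 30 6b 00 00 00 00.
K' ⊕ ipad = 06 5d 36 36 36 36; K' ⊕ opad = 6c 37 5c 5c 5c 5c.
m1: inner = H(06 5d 36 36 36 36 18 30 e6 f7) = 03 60; tag = H(6c 37 5c 5c 5c 5c 03 60) = 0276
m2: inner = H(06 5d 36 36 36 36 2a 75 16 50) = 02 40; tag = H(6c 37 5c 5c 5c 5c 02 40) = 0255
m3: inner = H(06 5d 36 36 36 36 77 33 34 79) = 02 92; tag = H(6c 37 5c 5c 5c 5c 02 92) = 02a7 ← matches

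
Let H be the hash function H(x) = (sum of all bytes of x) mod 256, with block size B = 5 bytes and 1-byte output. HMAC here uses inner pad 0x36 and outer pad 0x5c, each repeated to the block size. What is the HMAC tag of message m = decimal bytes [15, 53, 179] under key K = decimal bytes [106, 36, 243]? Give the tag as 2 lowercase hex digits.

Key decimal bytes [106, 36, 243] = 6a 24 f3 is 3 bytes ≤ B = 5; zero-pad to 5 bytes: K' = 6a 24 f3 00 00.
K' ⊕ ipad = 5c 12 c5 36 36.  K' ⊕ opad = 36 78 af 5c 5c.
Inner input = (K'⊕ipad) ∥ m = 5c 12 c5 36 36 ∥ 0f 35 b3.
Inner hash: sum = 92+18+197+54+54+15+53+179 = 662; mod 256 = 150 → 96.
Outer input = (K'⊕opad) ∥ inner = 36 78 af 5c 5c ∥ 96.
Outer hash (tag): sum = 54+120+175+92+92+150 = 683; mod 256 = 171 → ab.

ab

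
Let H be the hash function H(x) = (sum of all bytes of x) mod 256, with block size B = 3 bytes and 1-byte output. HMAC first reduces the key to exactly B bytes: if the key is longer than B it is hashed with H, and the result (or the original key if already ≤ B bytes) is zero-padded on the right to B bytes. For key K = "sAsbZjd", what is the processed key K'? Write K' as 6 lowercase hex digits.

|K| = 7 > B = 3, so first hash the key.
H(K): sum = 115+65+115+98+90+106+100 = 689; mod 256 = 177 → b1.
Zero-pad H(K) = b1 to 3 bytes: K' = b1 00 00.

b10000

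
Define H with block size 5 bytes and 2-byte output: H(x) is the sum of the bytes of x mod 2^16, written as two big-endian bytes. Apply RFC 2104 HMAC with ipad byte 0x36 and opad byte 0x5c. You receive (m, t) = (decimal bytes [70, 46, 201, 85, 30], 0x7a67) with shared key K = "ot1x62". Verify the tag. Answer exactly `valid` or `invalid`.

Key "ot1x62" = 6f 74 31 78 36 32 is 6 bytes > B = 5, so hash it first: H(key) = 01 f4, then zero-pad to 5 bytes: K' = 01 f4 00 00 00.
K' ⊕ ipad = 37 c2 36 36 36; K' ⊕ opad = 5d a8 5c 5c 5c.
Inner hash: sum = 55+194+54+54+54+70+46+201+85+30 = 843 → 03 4b.
Outer hash (recomputed tag): sum = 93+168+92+92+92+3+75 = 615 → 02 67.
Recomputed tag = 0267; claimed = 7a67 → mismatch.

invalid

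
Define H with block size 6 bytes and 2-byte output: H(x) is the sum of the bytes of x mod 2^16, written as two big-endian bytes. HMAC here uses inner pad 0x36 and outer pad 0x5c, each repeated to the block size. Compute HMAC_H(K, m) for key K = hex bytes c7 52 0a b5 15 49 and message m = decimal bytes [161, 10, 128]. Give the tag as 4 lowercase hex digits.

Key hex bytes c7 52 0a b5 15 49 is exactly B = 6 bytes: K' = c7 52 0a b5 15 49.
K' ⊕ ipad = f1 64 3c 83 23 7f.  K' ⊕ opad = 9b 0e 56 e9 49 15.
Inner input = (K'⊕ipad) ∥ m = f1 64 3c 83 23 7f ∥ a1 0a 80.
Inner hash: sum = 241+100+60+131+35+127+161+10+128 = 993 → 03 e1.
Outer input = (K'⊕opad) ∥ inner = 9b 0e 56 e9 49 15 ∥ 03 e1.
Outer hash (tag): sum = 155+14+86+233+73+21+3+225 = 810 → 03 2a.

032a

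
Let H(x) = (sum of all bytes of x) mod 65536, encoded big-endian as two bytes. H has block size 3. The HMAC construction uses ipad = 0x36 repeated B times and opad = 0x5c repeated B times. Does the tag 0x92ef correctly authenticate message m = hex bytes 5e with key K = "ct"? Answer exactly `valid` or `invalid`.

invalid

Key "ct" = 63 74 is 2 bytes ≤ B = 3; zero-pad to 3 bytes: K' = 63 74 00.
K' ⊕ ipad = 55 42 36; K' ⊕ opad = 3f 28 5c.
Inner hash: sum = 85+66+54+94 = 299 → 01 2b.
Outer hash (recomputed tag): sum = 63+40+92+1+43 = 239 → 00 ef.
Recomputed tag = 00ef; claimed = 92ef → mismatch.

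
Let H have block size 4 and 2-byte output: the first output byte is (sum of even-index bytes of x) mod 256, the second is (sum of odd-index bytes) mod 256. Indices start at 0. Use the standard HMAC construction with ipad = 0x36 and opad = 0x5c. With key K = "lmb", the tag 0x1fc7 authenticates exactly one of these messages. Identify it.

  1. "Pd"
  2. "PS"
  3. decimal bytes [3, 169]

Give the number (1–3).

3

Key "lmb" = 6c 6d 62 is 3 bytes ≤ B = 4; zero-pad to 4 bytes: K' = 6c 6d 62 00.
K' ⊕ ipad = 5a 5b 54 36; K' ⊕ opad = 30 31 3e 5c.
m1: inner = H(5a 5b 54 36 50 64) = fe f5; tag = H(30 31 3e 5c fe f5) = 6c82
m2: inner = H(5a 5b 54 36 50 53) = fe e4; tag = H(30 31 3e 5c fe e4) = 6c71
m3: inner = H(5a 5b 54 36 03 a9) = b1 3a; tag = H(30 31 3e 5c b1 3a) = 1fc7 ← matches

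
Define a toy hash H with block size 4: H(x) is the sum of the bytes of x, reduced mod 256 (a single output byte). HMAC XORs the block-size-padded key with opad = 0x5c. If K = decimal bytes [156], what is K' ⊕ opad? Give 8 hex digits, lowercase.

Key decimal bytes [156] = 9c is 1 byte ≤ B = 4; zero-pad to 4 bytes: K' = 9c 00 00 00.
XOR each byte with 0x5c: 9c⊕5c=c0, 00⊕5c=5c, 00⊕5c=5c, 00⊕5c=5c.

c05c5c5c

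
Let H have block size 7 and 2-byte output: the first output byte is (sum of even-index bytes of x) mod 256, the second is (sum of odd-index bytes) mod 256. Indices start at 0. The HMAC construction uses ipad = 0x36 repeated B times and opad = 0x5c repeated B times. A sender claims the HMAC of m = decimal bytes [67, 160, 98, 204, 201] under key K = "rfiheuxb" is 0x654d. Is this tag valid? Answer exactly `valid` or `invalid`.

valid

Key "rfiheuxb" = 72 66 69 68 65 75 78 62 is 8 bytes > B = 7, so hash it first: H(key) = b8 a5, then zero-pad to 7 bytes: K' = b8 a5 00 00 00 00 00.
K' ⊕ ipad = 8e 93 36 36 36 36 36; K' ⊕ opad = e4 f9 5c 5c 5c 5c 5c.
Inner hash: even-index sum = 668 mod 256 = 156; odd-index sum = 621 mod 256 = 109 → 9c 6d.
Outer hash (recomputed tag): even-index sum = 613 mod 256 = 101; odd-index sum = 589 mod 256 = 77 → 65 4d.
Recomputed tag = 654d; claimed = 654d → match.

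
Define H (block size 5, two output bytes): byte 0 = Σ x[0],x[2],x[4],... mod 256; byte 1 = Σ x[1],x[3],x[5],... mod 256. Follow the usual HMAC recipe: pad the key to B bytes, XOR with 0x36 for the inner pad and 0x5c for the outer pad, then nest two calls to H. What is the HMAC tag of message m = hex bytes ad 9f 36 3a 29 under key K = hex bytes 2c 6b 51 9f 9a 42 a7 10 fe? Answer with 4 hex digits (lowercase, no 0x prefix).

Key hex bytes 2c 6b 51 9f 9a 42 a7 10 fe is 9 bytes > B = 5, so hash it first: H(key) = bc 5c, then zero-pad to 5 bytes: K' = bc 5c 00 00 00.
K' ⊕ ipad = 8a 6a 36 36 36.  K' ⊕ opad = e0 00 5c 5c 5c.
Inner input = (K'⊕ipad) ∥ m = 8a 6a 36 36 36 ∥ ad 9f 36 3a 29.
Inner hash: even-index sum = 463 mod 256 = 207; odd-index sum = 428 mod 256 = 172 → cf ac.
Outer input = (K'⊕opad) ∥ inner = e0 00 5c 5c 5c ∥ cf ac.
Outer hash (tag): even-index sum = 580 mod 256 = 68; odd-index sum = 299 mod 256 = 43 → 44 2b.

442b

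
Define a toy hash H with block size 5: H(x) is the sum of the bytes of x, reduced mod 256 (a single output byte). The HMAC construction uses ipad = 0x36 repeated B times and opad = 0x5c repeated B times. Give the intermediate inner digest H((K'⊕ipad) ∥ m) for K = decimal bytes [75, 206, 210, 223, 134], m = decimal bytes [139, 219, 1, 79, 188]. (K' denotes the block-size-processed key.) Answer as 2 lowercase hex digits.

Key decimal bytes [75, 206, 210, 223, 134] = 4b ce d2 df 86 is exactly B = 5 bytes: K' = 4b ce d2 df 86.
K' ⊕ ipad = 7d f8 e4 e9 b0.
Inner input = 7d f8 e4 e9 b0 ∥ 8b db 01 4f bc.
Inner hash: sum = 125+248+228+233+176+139+219+1+79+188 = 1636; mod 256 = 100 → 64.

64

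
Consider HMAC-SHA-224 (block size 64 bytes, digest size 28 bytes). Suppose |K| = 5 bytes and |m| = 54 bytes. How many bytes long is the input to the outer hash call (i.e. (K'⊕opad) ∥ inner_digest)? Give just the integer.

92

Key is 5 ≤ 64 bytes, zero-padded: |K'| = 64.
Outer input = (K'⊕opad) ∥ H(inner) → 64 + 28 = 92 bytes.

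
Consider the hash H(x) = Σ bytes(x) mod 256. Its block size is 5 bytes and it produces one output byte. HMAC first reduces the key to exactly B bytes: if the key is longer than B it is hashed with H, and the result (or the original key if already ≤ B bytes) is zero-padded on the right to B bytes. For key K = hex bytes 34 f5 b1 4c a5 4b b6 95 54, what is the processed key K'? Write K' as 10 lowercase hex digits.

|K| = 9 > B = 5, so first hash the key.
H(K): sum = 52+245+177+76+165+75+182+149+84 = 1205; mod 256 = 181 → b5.
Zero-pad H(K) = b5 to 5 bytes: K' = b5 00 00 00 00.

b500000000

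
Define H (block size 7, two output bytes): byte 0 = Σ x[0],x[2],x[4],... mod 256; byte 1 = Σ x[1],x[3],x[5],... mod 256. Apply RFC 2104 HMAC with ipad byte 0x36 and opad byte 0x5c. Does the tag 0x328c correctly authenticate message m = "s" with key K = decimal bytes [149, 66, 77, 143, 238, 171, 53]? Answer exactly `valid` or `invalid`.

invalid

Key decimal bytes [149, 66, 77, 143, 238, 171, 53] = 95 42 4d 8f ee ab 35 is exactly B = 7 bytes: K' = 95 42 4d 8f ee ab 35.
K' ⊕ ipad = a3 74 7b b9 d8 9d 03; K' ⊕ opad = c9 1e 11 d3 b2 f7 69.
Inner hash: even-index sum = 505 mod 256 = 249; odd-index sum = 573 mod 256 = 61 → f9 3d.
Outer hash (recomputed tag): even-index sum = 562 mod 256 = 50; odd-index sum = 737 mod 256 = 225 → 32 e1.
Recomputed tag = 32e1; claimed = 328c → mismatch.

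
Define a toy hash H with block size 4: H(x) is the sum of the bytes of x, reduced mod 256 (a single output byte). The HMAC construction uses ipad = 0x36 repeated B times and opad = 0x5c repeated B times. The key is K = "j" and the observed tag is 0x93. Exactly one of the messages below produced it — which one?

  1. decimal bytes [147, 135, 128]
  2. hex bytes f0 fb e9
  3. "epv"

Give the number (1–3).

3

Key "j" = 6a is 1 byte ≤ B = 4; zero-pad to 4 bytes: K' = 6a 00 00 00.
K' ⊕ ipad = 5c 36 36 36; K' ⊕ opad = 36 5c 5c 5c.
m1: inner = H(5c 36 36 36 93 87 80) = 98; tag = H(36 5c 5c 5c 98) = e2
m2: inner = H(5c 36 36 36 f0 fb e9) = d2; tag = H(36 5c 5c 5c d2) = 1c
m3: inner = H(5c 36 36 36 65 70 76) = 49; tag = H(36 5c 5c 5c 49) = 93 ← matches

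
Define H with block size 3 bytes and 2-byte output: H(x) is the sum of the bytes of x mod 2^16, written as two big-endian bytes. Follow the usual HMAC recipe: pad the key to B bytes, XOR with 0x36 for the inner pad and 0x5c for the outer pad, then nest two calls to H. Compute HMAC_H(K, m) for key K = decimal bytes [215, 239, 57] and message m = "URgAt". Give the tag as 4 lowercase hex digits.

0232

Key decimal bytes [215, 239, 57] = d7 ef 39 is exactly B = 3 bytes: K' = d7 ef 39.
K' ⊕ ipad = e1 d9 0f.  K' ⊕ opad = 8b b3 65.
Inner input = (K'⊕ipad) ∥ m = e1 d9 0f ∥ 55 52 67 41 74.
Inner hash: sum = 225+217+15+85+82+103+65+116 = 908 → 03 8c.
Outer input = (K'⊕opad) ∥ inner = 8b b3 65 ∥ 03 8c.
Outer hash (tag): sum = 139+179+101+3+140 = 562 → 02 32.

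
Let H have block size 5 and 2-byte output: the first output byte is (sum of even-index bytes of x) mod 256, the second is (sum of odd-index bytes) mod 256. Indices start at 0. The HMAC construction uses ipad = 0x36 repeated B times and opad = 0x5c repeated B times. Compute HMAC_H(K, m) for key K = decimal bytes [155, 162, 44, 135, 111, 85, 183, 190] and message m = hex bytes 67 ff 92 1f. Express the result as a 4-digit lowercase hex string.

a221

Key decimal bytes [155, 162, 44, 135, 111, 85, 183, 190] = 9b a2 2c 87 6f 55 b7 be is 8 bytes > B = 5, so hash it first: H(key) = ed 3c, then zero-pad to 5 bytes: K' = ed 3c 00 00 00.
K' ⊕ ipad = db 0a 36 36 36.  K' ⊕ opad = b1 60 5c 5c 5c.
Inner input = (K'⊕ipad) ∥ m = db 0a 36 36 36 ∥ 67 ff 92 1f.
Inner hash: even-index sum = 613 mod 256 = 101; odd-index sum = 313 mod 256 = 57 → 65 39.
Outer input = (K'⊕opad) ∥ inner = b1 60 5c 5c 5c ∥ 65 39.
Outer hash (tag): even-index sum = 418 mod 256 = 162; odd-index sum = 289 mod 256 = 33 → a2 21.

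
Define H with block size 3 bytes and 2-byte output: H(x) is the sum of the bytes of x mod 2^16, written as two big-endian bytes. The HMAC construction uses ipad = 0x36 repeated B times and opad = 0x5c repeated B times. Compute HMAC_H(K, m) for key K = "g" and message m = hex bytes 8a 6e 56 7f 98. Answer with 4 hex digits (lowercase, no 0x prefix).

Key "g" = 67 is 1 byte ≤ B = 3; zero-pad to 3 bytes: K' = 67 00 00.
K' ⊕ ipad = 51 36 36.  K' ⊕ opad = 3b 5c 5c.
Inner input = (K'⊕ipad) ∥ m = 51 36 36 ∥ 8a 6e 56 7f 98.
Inner hash: sum = 81+54+54+138+110+86+127+152 = 802 → 03 22.
Outer input = (K'⊕opad) ∥ inner = 3b 5c 5c ∥ 03 22.
Outer hash (tag): sum = 59+92+92+3+34 = 280 → 01 18.

0118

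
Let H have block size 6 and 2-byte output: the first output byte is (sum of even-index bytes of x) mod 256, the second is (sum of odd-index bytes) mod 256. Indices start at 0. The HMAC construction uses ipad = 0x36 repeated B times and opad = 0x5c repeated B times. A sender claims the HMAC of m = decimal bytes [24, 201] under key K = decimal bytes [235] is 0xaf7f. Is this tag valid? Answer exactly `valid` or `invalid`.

Key decimal bytes [235] = eb is 1 byte ≤ B = 6; zero-pad to 6 bytes: K' = eb 00 00 00 00 00.
K' ⊕ ipad = dd 36 36 36 36 36; K' ⊕ opad = b7 5c 5c 5c 5c 5c.
Inner hash: even-index sum = 353 mod 256 = 97; odd-index sum = 363 mod 256 = 107 → 61 6b.
Outer hash (recomputed tag): even-index sum = 464 mod 256 = 208; odd-index sum = 383 mod 256 = 127 → d0 7f.
Recomputed tag = d07f; claimed = af7f → mismatch.

invalid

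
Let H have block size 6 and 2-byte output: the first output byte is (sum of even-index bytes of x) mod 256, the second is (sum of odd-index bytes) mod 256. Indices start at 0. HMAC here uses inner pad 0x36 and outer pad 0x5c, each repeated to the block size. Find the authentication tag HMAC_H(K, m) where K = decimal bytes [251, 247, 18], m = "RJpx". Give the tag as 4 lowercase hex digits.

3a52

Key decimal bytes [251, 247, 18] = fb f7 12 is 3 bytes ≤ B = 6; zero-pad to 6 bytes: K' = fb f7 12 00 00 00.
K' ⊕ ipad = cd c1 24 36 36 36.  K' ⊕ opad = a7 ab 4e 5c 5c 5c.
Inner input = (K'⊕ipad) ∥ m = cd c1 24 36 36 36 ∥ 52 4a 70 78.
Inner hash: even-index sum = 489 mod 256 = 233; odd-index sum = 495 mod 256 = 239 → e9 ef.
Outer input = (K'⊕opad) ∥ inner = a7 ab 4e 5c 5c 5c ∥ e9 ef.
Outer hash (tag): even-index sum = 570 mod 256 = 58; odd-index sum = 594 mod 256 = 82 → 3a 52.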